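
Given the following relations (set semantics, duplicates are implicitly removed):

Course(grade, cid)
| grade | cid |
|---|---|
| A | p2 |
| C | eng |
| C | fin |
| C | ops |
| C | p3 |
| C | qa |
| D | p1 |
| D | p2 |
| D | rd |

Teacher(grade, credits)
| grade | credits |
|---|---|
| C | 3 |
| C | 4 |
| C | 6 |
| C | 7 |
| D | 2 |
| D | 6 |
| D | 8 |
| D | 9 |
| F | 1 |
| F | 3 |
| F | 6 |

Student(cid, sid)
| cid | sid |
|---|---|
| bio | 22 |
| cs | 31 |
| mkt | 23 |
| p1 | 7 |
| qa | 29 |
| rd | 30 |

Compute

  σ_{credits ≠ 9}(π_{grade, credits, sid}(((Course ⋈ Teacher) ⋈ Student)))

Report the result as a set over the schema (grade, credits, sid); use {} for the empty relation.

Course ⋈ Teacher (natural join on grade): {(C, eng, 3), (C, eng, 4), (C, eng, 6), (C, eng, 7), (C, fin, 3), (C, fin, 4), (C, fin, 6), (C, fin, 7), (C, ops, 3), (C, ops, 4), (C, ops, 6), (C, ops, 7), (C, p3, 3), (C, p3, 4), (C, p3, 6), (C, p3, 7), (C, qa, 3), (C, qa, 4), (C, qa, 6), (C, qa, 7), (D, p1, 2), (D, p1, 6), (D, p1, 8), (D, p1, 9), (D, p2, 2), (D, p2, 6), (D, p2, 8), (D, p2, 9), (D, rd, 2), (D, rd, 6), (D, rd, 8), (D, rd, 9)}
(Course ⋈ Teacher) ⋈ Student (natural join on cid): {(C, qa, 3, 29), (C, qa, 4, 29), (C, qa, 6, 29), (C, qa, 7, 29), (D, p1, 2, 7), (D, p1, 6, 7), (D, p1, 8, 7), (D, p1, 9, 7), (D, rd, 2, 30), (D, rd, 6, 30), (D, rd, 8, 30), (D, rd, 9, 30)}
π[grade, credits, sid]: project onto (grade, credits, sid) → {(C, 3, 29), (C, 4, 29), (C, 6, 29), (C, 7, 29), (D, 2, 30), (D, 2, 7), (D, 6, 30), (D, 6, 7), (D, 8, 30), (D, 8, 7), (D, 9, 30), (D, 9, 7)}
Filtering on credits ≠ 9 leaves {(C, 3, 29), (C, 4, 29), (C, 6, 29), (C, 7, 29), (D, 2, 30), (D, 2, 7), (D, 6, 30), (D, 6, 7), (D, 8, 30), (D, 8, 7)}.

{(C, 3, 29), (C, 4, 29), (C, 6, 29), (C, 7, 29), (D, 2, 30), (D, 2, 7), (D, 6, 30), (D, 6, 7), (D, 8, 30), (D, 8, 7)}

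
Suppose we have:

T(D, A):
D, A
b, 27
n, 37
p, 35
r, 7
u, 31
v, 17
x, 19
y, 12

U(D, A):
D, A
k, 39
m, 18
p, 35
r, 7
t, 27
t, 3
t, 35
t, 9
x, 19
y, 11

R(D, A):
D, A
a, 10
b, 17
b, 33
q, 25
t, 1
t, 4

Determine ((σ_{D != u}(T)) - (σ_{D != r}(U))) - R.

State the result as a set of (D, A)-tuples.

Filtering on D != u leaves {(b, 27), (n, 37), (p, 35), (r, 7), (v, 17), (x, 19), (y, 12)}.
Filtering on D != r leaves {(k, 39), (m, 18), (p, 35), (t, 27), (t, 3), (t, 35), (t, 9), (x, 19), (y, 11)}.
Difference: {(b, 27), (n, 37), (p, 35), (r, 7), (v, 17), (x, 19), (y, 12)} with {(k, 39), (m, 18), (p, 35), (t, 27), (t, 3), (t, 35), (t, 9), (x, 19), (y, 11)} → {(b, 27), (n, 37), (r, 7), (v, 17), (y, 12)}
Difference: {(b, 27), (n, 37), (r, 7), (v, 17), (y, 12)} with {(a, 10), (b, 17), (b, 33), (q, 25), (t, 1), (t, 4)} → {(b, 27), (n, 37), (r, 7), (v, 17), (y, 12)}

{(b, 27), (n, 37), (r, 7), (v, 17), (y, 12)}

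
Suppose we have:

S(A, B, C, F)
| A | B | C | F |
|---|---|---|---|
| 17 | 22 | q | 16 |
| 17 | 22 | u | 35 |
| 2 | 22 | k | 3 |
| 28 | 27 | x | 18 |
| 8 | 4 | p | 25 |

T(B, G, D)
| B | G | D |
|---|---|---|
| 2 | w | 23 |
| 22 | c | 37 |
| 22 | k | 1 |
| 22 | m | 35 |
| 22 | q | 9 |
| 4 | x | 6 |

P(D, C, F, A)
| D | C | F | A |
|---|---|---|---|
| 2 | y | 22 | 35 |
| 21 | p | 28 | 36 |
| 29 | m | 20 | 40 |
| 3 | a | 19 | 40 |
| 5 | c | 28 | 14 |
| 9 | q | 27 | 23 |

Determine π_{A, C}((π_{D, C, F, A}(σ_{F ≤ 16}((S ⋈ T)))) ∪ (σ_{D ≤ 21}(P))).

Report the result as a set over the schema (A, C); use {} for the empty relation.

{(14, c), (17, q), (2, k), (23, q), (35, y), (36, p), (40, a)}

Joining S and T on B yields {(17, 22, q, 16, c, 37), (17, 22, q, 16, k, 1), (17, 22, q, 16, m, 35), (17, 22, q, 16, q, 9), (17, 22, u, 35, c, 37), (17, 22, u, 35, k, 1), (17, 22, u, 35, m, 35), (17, 22, u, 35, q, 9), (2, 22, k, 3, c, 37), (2, 22, k, 3, k, 1), (2, 22, k, 3, m, 35), (2, 22, k, 3, q, 9), (8, 4, p, 25, x, 6)}.
Apply σ_{F ≤ 16}; surviving tuples: {(17, 22, q, 16, c, 37), (17, 22, q, 16, k, 1), (17, 22, q, 16, m, 35), (17, 22, q, 16, q, 9), (2, 22, k, 3, c, 37), (2, 22, k, 3, k, 1), (2, 22, k, 3, m, 35), (2, 22, k, 3, q, 9)}
π[D, C, F, A]: project onto (D, C, F, A) → {(1, k, 3, 2), (1, q, 16, 17), (35, k, 3, 2), (35, q, 16, 17), (37, k, 3, 2), (37, q, 16, 17), (9, k, 3, 2), (9, q, 16, 17)}
Apply σ_{D ≤ 21}; surviving tuples: {(2, y, 22, 35), (21, p, 28, 36), (3, a, 19, 40), (5, c, 28, 14), (9, q, 27, 23)}
Union: {(1, k, 3, 2), (1, q, 16, 17), (35, k, 3, 2), (35, q, 16, 17), (37, k, 3, 2), (37, q, 16, 17), (9, k, 3, 2), (9, q, 16, 17)} with {(2, y, 22, 35), (21, p, 28, 36), (3, a, 19, 40), (5, c, 28, 14), (9, q, 27, 23)} → {(1, k, 3, 2), (1, q, 16, 17), (2, y, 22, 35), (21, p, 28, 36), (3, a, 19, 40), (35, k, 3, 2), (35, q, 16, 17), (37, k, 3, 2), (37, q, 16, 17), (5, c, 28, 14), (9, k, 3, 2), (9, q, 16, 17), (9, q, 27, 23)}
π[A, C]: project onto (A, C) (6 duplicate(s) eliminated) → {(14, c), (17, q), (2, k), (23, q), (35, y), (36, p), (40, a)}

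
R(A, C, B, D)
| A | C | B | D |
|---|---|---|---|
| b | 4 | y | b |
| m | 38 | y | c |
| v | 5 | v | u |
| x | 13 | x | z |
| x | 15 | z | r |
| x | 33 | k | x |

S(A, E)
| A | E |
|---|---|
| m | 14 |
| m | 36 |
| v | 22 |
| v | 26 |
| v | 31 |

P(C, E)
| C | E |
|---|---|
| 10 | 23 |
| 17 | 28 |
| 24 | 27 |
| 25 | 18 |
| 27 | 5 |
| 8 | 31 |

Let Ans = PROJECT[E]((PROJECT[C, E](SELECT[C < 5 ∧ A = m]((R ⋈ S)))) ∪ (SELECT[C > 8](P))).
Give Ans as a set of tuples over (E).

Joining R and S on A yields {(m, 38, y, c, 14), (m, 38, y, c, 36), (v, 5, v, u, 22), (v, 5, v, u, 26), (v, 5, v, u, 31)}.
σ[C < 5 ∧ A = m]: keep tuples satisfying C < 5 ∧ A = m → {}
Projecting to C, E: {}
σ[C > 8]: keep tuples satisfying C > 8 → {(10, 23), (17, 28), (24, 27), (25, 18), (27, 5)}
Set union of the two operands is {(10, 23), (17, 28), (24, 27), (25, 18), (27, 5)}.
Projecting to E: {18, 23, 27, 28, 5}

{18, 23, 27, 28, 5}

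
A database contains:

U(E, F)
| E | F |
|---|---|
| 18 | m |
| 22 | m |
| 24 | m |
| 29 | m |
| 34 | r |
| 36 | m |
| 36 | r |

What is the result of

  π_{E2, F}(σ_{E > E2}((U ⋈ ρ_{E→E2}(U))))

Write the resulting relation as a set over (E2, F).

{(18, m), (22, m), (24, m), (29, m), (34, r)}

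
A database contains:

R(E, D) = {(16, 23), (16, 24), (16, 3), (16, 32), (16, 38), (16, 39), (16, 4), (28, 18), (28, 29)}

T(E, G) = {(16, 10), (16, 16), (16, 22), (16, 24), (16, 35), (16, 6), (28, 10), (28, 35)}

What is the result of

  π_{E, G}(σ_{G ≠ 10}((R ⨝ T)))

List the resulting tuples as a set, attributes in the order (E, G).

{(16, 16), (16, 22), (16, 24), (16, 35), (16, 6), (28, 35)}

Joining R and T on E yields {(16, 23, 10), (16, 23, 16), (16, 23, 22), (16, 23, 24), (16, 23, 35), (16, 23, 6), (16, 24, 10), (16, 24, 16), (16, 24, 22), (16, 24, 24), (16, 24, 35), (16, 24, 6), (16, 3, 10), (16, 3, 16), (16, 3, 22), (16, 3, 24), (16, 3, 35), (16, 3, 6), (16, 32, 10), (16, 32, 16), (16, 32, 22), (16, 32, 24), (16, 32, 35), (16, 32, 6), (16, 38, 10), (16, 38, 16), (16, 38, 22), (16, 38, 24), (16, 38, 35), (16, 38, 6), (16, 39, 10), (16, 39, 16), (16, 39, 22), (16, 39, 24), (16, 39, 35), (16, 39, 6), (16, 4, 10), (16, 4, 16), (16, 4, 22), (16, 4, 24), (16, 4, 35), (16, 4, 6), (28, 18, 10), (28, 18, 35), (28, 29, 10), (28, 29, 35)}.
Selection G ≠ 10: {(16, 23, 16), (16, 23, 22), (16, 23, 24), (16, 23, 35), (16, 23, 6), (16, 24, 16), (16, 24, 22), (16, 24, 24), (16, 24, 35), (16, 24, 6), (16, 3, 16), (16, 3, 22), (16, 3, 24), (16, 3, 35), (16, 3, 6), (16, 32, 16), (16, 32, 22), (16, 32, 24), (16, 32, 35), (16, 32, 6), (16, 38, 16), (16, 38, 22), (16, 38, 24), (16, 38, 35), (16, 38, 6), (16, 39, 16), (16, 39, 22), (16, 39, 24), (16, 39, 35), (16, 39, 6), (16, 4, 16), (16, 4, 22), (16, 4, 24), (16, 4, 35), (16, 4, 6), (28, 18, 35), (28, 29, 35)}
π_{E, G} gives {(16, 16), (16, 22), (16, 24), (16, 35), (16, 6), (28, 35)} (31 duplicate(s) eliminated).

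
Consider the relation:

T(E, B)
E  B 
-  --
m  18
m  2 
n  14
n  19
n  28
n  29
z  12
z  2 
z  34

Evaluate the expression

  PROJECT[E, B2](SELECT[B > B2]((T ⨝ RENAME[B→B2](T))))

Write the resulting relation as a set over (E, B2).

ρ[B→B2]: schema becomes (E, B2); tuples unchanged.
T ⋈ RENAME[B→B2](T) (natural join on E): {(m, 18, 18), (m, 18, 2), (m, 2, 18), (m, 2, 2), (n, 14, 14), (n, 14, 19), (n, 14, 28), (n, 14, 29), (n, 19, 14), (n, 19, 19), (n, 19, 28), (n, 19, 29), (n, 28, 14), (n, 28, 19), (n, 28, 28), (n, 28, 29), (n, 29, 14), (n, 29, 19), (n, 29, 28), (n, 29, 29), (z, 12, 12), (z, 12, 2), (z, 12, 34), (z, 2, 12), (z, 2, 2), (z, 2, 34), (z, 34, 12), (z, 34, 2), (z, 34, 34)}
Apply σ_{B > B2}; surviving tuples: {(m, 18, 2), (n, 19, 14), (n, 28, 14), (n, 28, 19), (n, 29, 14), (n, 29, 19), (n, 29, 28), (z, 12, 2), (z, 34, 12), (z, 34, 2)}
Keep only column(s) E, B2 (4 duplicate(s) eliminated): {(m, 2), (n, 14), (n, 19), (n, 28), (z, 12), (z, 2)}

{(m, 2), (n, 14), (n, 19), (n, 28), (z, 12), (z, 2)}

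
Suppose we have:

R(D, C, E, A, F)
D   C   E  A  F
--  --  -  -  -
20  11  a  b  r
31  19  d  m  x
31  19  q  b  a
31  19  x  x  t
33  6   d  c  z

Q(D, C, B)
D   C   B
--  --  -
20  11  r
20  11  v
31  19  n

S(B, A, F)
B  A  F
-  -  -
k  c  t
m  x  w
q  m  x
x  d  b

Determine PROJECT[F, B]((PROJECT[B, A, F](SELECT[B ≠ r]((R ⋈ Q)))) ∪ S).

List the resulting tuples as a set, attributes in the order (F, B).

{(a, n), (b, x), (r, v), (t, k), (t, n), (w, m), (x, n), (x, q)}

Natural join on D, C: {(20, 11, a, b, r, r), (20, 11, a, b, r, v), (31, 19, d, m, x, n), (31, 19, q, b, a, n), (31, 19, x, x, t, n)}
Selection B ≠ r: {(20, 11, a, b, r, v), (31, 19, d, m, x, n), (31, 19, q, b, a, n), (31, 19, x, x, t, n)}
Keep only column(s) B, A, F: {(n, b, a), (n, m, x), (n, x, t), (v, b, r)}
Union: {(n, b, a), (n, m, x), (n, x, t), (v, b, r)} with {(k, c, t), (m, x, w), (q, m, x), (x, d, b)} → {(k, c, t), (m, x, w), (n, b, a), (n, m, x), (n, x, t), (q, m, x), (v, b, r), (x, d, b)}
Keep only column(s) F, B: {(a, n), (b, x), (r, v), (t, k), (t, n), (w, m), (x, n), (x, q)}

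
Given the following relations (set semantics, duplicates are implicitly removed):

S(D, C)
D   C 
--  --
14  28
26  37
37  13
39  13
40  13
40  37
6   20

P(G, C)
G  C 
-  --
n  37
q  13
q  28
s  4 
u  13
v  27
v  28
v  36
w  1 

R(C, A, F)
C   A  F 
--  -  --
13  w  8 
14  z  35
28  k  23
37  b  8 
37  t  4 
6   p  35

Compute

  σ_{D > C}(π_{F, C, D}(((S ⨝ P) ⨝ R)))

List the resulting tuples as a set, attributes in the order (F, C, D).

Joining S and P on C yields {(14, 28, q), (14, 28, v), (26, 37, n), (37, 13, q), (37, 13, u), (39, 13, q), (39, 13, u), (40, 13, q), (40, 13, u), (40, 37, n)}.
Joining (S ⨝ P) and R on C yields {(14, 28, q, k, 23), (14, 28, v, k, 23), (26, 37, n, b, 8), (26, 37, n, t, 4), (37, 13, q, w, 8), (37, 13, u, w, 8), (39, 13, q, w, 8), (39, 13, u, w, 8), (40, 13, q, w, 8), (40, 13, u, w, 8), (40, 37, n, b, 8), (40, 37, n, t, 4)}.
π[F, C, D]: project onto (F, C, D) (4 duplicate(s) eliminated) → {(23, 28, 14), (4, 37, 26), (4, 37, 40), (8, 13, 37), (8, 13, 39), (8, 13, 40), (8, 37, 26), (8, 37, 40)}
Apply σ_{D > C}; surviving tuples: {(4, 37, 40), (8, 13, 37), (8, 13, 39), (8, 13, 40), (8, 37, 40)}

{(4, 37, 40), (8, 13, 37), (8, 13, 39), (8, 13, 40), (8, 37, 40)}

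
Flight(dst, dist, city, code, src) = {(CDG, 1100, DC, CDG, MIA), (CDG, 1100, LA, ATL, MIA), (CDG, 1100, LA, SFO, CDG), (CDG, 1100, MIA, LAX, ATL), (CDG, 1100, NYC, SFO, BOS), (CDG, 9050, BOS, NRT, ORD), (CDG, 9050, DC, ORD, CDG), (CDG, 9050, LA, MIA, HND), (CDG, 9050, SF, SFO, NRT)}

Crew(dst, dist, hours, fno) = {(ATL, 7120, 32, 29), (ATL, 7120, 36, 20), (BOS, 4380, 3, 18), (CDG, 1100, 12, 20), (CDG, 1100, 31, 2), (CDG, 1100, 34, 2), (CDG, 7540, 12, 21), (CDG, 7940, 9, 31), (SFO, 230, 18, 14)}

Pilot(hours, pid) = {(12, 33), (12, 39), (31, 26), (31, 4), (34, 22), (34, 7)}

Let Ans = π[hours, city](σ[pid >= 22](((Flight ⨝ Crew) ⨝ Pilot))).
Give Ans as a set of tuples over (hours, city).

Joining Flight and Crew on dst, dist yields {(CDG, 1100, DC, CDG, MIA, 12, 20), (CDG, 1100, DC, CDG, MIA, 31, 2), (CDG, 1100, DC, CDG, MIA, 34, 2), (CDG, 1100, LA, ATL, MIA, 12, 20), (CDG, 1100, LA, ATL, MIA, 31, 2), (CDG, 1100, LA, ATL, MIA, 34, 2), (CDG, 1100, LA, SFO, CDG, 12, 20), (CDG, 1100, LA, SFO, CDG, 31, 2), (CDG, 1100, LA, SFO, CDG, 34, 2), (CDG, 1100, MIA, LAX, ATL, 12, 20), (CDG, 1100, MIA, LAX, ATL, 31, 2), (CDG, 1100, MIA, LAX, ATL, 34, 2), (CDG, 1100, NYC, SFO, BOS, 12, 20), (CDG, 1100, NYC, SFO, BOS, 31, 2), (CDG, 1100, NYC, SFO, BOS, 34, 2)}.
Joining (Flight ⨝ Crew) and Pilot on hours yields {(CDG, 1100, DC, CDG, MIA, 12, 20, 33), (CDG, 1100, DC, CDG, MIA, 12, 20, 39), (CDG, 1100, DC, CDG, MIA, 31, 2, 26), (CDG, 1100, DC, CDG, MIA, 31, 2, 4), (CDG, 1100, DC, CDG, MIA, 34, 2, 22), (CDG, 1100, DC, CDG, MIA, 34, 2, 7), (CDG, 1100, LA, ATL, MIA, 12, 20, 33), (CDG, 1100, LA, ATL, MIA, 12, 20, 39), (CDG, 1100, LA, ATL, MIA, 31, 2, 26), (CDG, 1100, LA, ATL, MIA, 31, 2, 4), (CDG, 1100, LA, ATL, MIA, 34, 2, 22), (CDG, 1100, LA, ATL, MIA, 34, 2, 7), (CDG, 1100, LA, SFO, CDG, 12, 20, 33), (CDG, 1100, LA, SFO, CDG, 12, 20, 39), (CDG, 1100, LA, SFO, CDG, 31, 2, 26), (CDG, 1100, LA, SFO, CDG, 31, 2, 4), (CDG, 1100, LA, SFO, CDG, 34, 2, 22), (CDG, 1100, LA, SFO, CDG, 34, 2, 7), (CDG, 1100, MIA, LAX, ATL, 12, 20, 33), (CDG, 1100, MIA, LAX, ATL, 12, 20, 39), (CDG, 1100, MIA, LAX, ATL, 31, 2, 26), (CDG, 1100, MIA, LAX, ATL, 31, 2, 4), (CDG, 1100, MIA, LAX, ATL, 34, 2, 22), (CDG, 1100, MIA, LAX, ATL, 34, 2, 7), (CDG, 1100, NYC, SFO, BOS, 12, 20, 33), (CDG, 1100, NYC, SFO, BOS, 12, 20, 39), (CDG, 1100, NYC, SFO, BOS, 31, 2, 26), (CDG, 1100, NYC, SFO, BOS, 31, 2, 4), (CDG, 1100, NYC, SFO, BOS, 34, 2, 22), (CDG, 1100, NYC, SFO, BOS, 34, 2, 7)}.
Selection pid >= 22: {(CDG, 1100, DC, CDG, MIA, 12, 20, 33), (CDG, 1100, DC, CDG, MIA, 12, 20, 39), (CDG, 1100, DC, CDG, MIA, 31, 2, 26), (CDG, 1100, DC, CDG, MIA, 34, 2, 22), (CDG, 1100, LA, ATL, MIA, 12, 20, 33), (CDG, 1100, LA, ATL, MIA, 12, 20, 39), (CDG, 1100, LA, ATL, MIA, 31, 2, 26), (CDG, 1100, LA, ATL, MIA, 34, 2, 22), (CDG, 1100, LA, SFO, CDG, 12, 20, 33), (CDG, 1100, LA, SFO, CDG, 12, 20, 39), (CDG, 1100, LA, SFO, CDG, 31, 2, 26), (CDG, 1100, LA, SFO, CDG, 34, 2, 22), (CDG, 1100, MIA, LAX, ATL, 12, 20, 33), (CDG, 1100, MIA, LAX, ATL, 12, 20, 39), (CDG, 1100, MIA, LAX, ATL, 31, 2, 26), (CDG, 1100, MIA, LAX, ATL, 34, 2, 22), (CDG, 1100, NYC, SFO, BOS, 12, 20, 33), (CDG, 1100, NYC, SFO, BOS, 12, 20, 39), (CDG, 1100, NYC, SFO, BOS, 31, 2, 26), (CDG, 1100, NYC, SFO, BOS, 34, 2, 22)}
Keep only column(s) hours, city (8 duplicate(s) eliminated): {(12, DC), (12, LA), (12, MIA), (12, NYC), (31, DC), (31, LA), (31, MIA), (31, NYC), (34, DC), (34, LA), (34, MIA), (34, NYC)}

{(12, DC), (12, LA), (12, MIA), (12, NYC), (31, DC), (31, LA), (31, MIA), (31, NYC), (34, DC), (34, LA), (34, MIA), (34, NYC)}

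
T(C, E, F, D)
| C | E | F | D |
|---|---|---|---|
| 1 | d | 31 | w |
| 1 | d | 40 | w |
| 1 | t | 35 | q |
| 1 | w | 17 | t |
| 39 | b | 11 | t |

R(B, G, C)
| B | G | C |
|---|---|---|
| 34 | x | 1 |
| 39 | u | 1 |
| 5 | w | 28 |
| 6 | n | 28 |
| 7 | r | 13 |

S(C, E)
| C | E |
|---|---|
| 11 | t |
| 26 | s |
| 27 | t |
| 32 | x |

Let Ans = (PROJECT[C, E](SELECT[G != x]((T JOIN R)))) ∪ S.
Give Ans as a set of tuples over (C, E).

{(1, d), (1, t), (1, w), (11, t), (26, s), (27, t), (32, x)}

T ⋈ R (natural join on C): {(1, d, 31, w, 34, x), (1, d, 31, w, 39, u), (1, d, 40, w, 34, x), (1, d, 40, w, 39, u), (1, t, 35, q, 34, x), (1, t, 35, q, 39, u), (1, w, 17, t, 34, x), (1, w, 17, t, 39, u)}
Apply σ_{G != x}; surviving tuples: {(1, d, 31, w, 39, u), (1, d, 40, w, 39, u), (1, t, 35, q, 39, u), (1, w, 17, t, 39, u)}
Projecting to C, E (1 duplicate(s) eliminated): {(1, d), (1, t), (1, w)}
Set union of the two operands is {(1, d), (1, t), (1, w), (11, t), (26, s), (27, t), (32, x)}.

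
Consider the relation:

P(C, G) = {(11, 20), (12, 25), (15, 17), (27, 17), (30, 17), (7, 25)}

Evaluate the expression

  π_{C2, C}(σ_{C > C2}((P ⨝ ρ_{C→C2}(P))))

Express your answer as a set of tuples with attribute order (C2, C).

{(15, 27), (15, 30), (27, 30), (7, 12)}

ρ[C→C2]: schema becomes (C2, G); tuples unchanged.
P ⋈ ρ_{C→C2}(P) (natural join on G): {(11, 20, 11), (12, 25, 12), (12, 25, 7), (15, 17, 15), (15, 17, 27), (15, 17, 30), (27, 17, 15), (27, 17, 27), (27, 17, 30), (30, 17, 15), (30, 17, 27), (30, 17, 30), (7, 25, 12), (7, 25, 7)}
Apply σ_{C > C2}; surviving tuples: {(12, 25, 7), (27, 17, 15), (30, 17, 15), (30, 17, 27)}
Projecting to C2, C: {(15, 27), (15, 30), (27, 30), (7, 12)}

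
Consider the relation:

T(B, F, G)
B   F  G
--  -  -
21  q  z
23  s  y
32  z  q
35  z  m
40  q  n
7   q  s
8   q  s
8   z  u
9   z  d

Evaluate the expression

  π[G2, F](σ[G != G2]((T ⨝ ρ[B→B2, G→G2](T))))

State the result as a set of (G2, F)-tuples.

ρ[B→B2, G→G2]: schema becomes (B2, F, G2); tuples unchanged.
Natural join on F: {(21, q, z, 21, z), (21, q, z, 40, n), (21, q, z, 7, s), (21, q, z, 8, s), (23, s, y, 23, y), (32, z, q, 32, q), (32, z, q, 35, m), (32, z, q, 8, u), (32, z, q, 9, d), (35, z, m, 32, q), (35, z, m, 35, m), (35, z, m, 8, u), (35, z, m, 9, d), (40, q, n, 21, z), (40, q, n, 40, n), (40, q, n, 7, s), (40, q, n, 8, s), (7, q, s, 21, z), (7, q, s, 40, n), (7, q, s, 7, s), (7, q, s, 8, s), (8, q, s, 21, z), (8, q, s, 40, n), (8, q, s, 7, s), (8, q, s, 8, s), (8, z, u, 32, q), (8, z, u, 35, m), (8, z, u, 8, u), (8, z, u, 9, d), (9, z, d, 32, q), (9, z, d, 35, m), (9, z, d, 8, u), (9, z, d, 9, d)}
Apply σ_{G != G2}; surviving tuples: {(21, q, z, 40, n), (21, q, z, 7, s), (21, q, z, 8, s), (32, z, q, 35, m), (32, z, q, 8, u), (32, z, q, 9, d), (35, z, m, 32, q), (35, z, m, 8, u), (35, z, m, 9, d), (40, q, n, 21, z), (40, q, n, 7, s), (40, q, n, 8, s), (7, q, s, 21, z), (7, q, s, 40, n), (8, q, s, 21, z), (8, q, s, 40, n), (8, z, u, 32, q), (8, z, u, 35, m), (8, z, u, 9, d), (9, z, d, 32, q), (9, z, d, 35, m), (9, z, d, 8, u)}
π[G2, F]: project onto (G2, F) (15 duplicate(s) eliminated) → {(d, z), (m, z), (n, q), (q, z), (s, q), (u, z), (z, q)}

{(d, z), (m, z), (n, q), (q, z), (s, q), (u, z), (z, q)}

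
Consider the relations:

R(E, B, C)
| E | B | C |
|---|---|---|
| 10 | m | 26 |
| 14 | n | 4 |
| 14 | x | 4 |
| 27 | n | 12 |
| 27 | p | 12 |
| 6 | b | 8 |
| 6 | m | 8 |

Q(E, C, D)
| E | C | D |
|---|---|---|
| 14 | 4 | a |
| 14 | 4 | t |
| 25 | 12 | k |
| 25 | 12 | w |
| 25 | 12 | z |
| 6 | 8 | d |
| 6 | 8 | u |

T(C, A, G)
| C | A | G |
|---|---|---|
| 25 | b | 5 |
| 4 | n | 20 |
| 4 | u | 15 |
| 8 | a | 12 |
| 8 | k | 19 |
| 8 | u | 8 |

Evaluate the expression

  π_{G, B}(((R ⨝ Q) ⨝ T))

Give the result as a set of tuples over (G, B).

Natural join on E, C: {(14, n, 4, a), (14, n, 4, t), (14, x, 4, a), (14, x, 4, t), (6, b, 8, d), (6, b, 8, u), (6, m, 8, d), (6, m, 8, u)}
Natural join on C: {(14, n, 4, a, n, 20), (14, n, 4, a, u, 15), (14, n, 4, t, n, 20), (14, n, 4, t, u, 15), (14, x, 4, a, n, 20), (14, x, 4, a, u, 15), (14, x, 4, t, n, 20), (14, x, 4, t, u, 15), (6, b, 8, d, a, 12), (6, b, 8, d, k, 19), (6, b, 8, d, u, 8), (6, b, 8, u, a, 12), (6, b, 8, u, k, 19), (6, b, 8, u, u, 8), (6, m, 8, d, a, 12), (6, m, 8, d, k, 19), (6, m, 8, d, u, 8), (6, m, 8, u, a, 12), (6, m, 8, u, k, 19), (6, m, 8, u, u, 8)}
π[G, B]: project onto (G, B) (10 duplicate(s) eliminated) → {(12, b), (12, m), (15, n), (15, x), (19, b), (19, m), (20, n), (20, x), (8, b), (8, m)}

{(12, b), (12, m), (15, n), (15, x), (19, b), (19, m), (20, n), (20, x), (8, b), (8, m)}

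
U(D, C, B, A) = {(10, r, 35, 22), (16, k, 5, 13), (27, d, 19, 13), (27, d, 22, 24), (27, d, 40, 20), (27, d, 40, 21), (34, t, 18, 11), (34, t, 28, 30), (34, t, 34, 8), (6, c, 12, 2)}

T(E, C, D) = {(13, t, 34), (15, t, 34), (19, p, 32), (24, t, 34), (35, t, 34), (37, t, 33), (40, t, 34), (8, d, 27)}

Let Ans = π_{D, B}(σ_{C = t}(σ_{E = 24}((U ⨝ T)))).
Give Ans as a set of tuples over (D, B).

U ⋈ T (natural join on D, C): {(27, d, 19, 13, 8), (27, d, 22, 24, 8), (27, d, 40, 20, 8), (27, d, 40, 21, 8), (34, t, 18, 11, 13), (34, t, 18, 11, 15), (34, t, 18, 11, 24), (34, t, 18, 11, 35), (34, t, 18, 11, 40), (34, t, 28, 30, 13), (34, t, 28, 30, 15), (34, t, 28, 30, 24), (34, t, 28, 30, 35), (34, t, 28, 30, 40), (34, t, 34, 8, 13), (34, t, 34, 8, 15), (34, t, 34, 8, 24), (34, t, 34, 8, 35), (34, t, 34, 8, 40)}
Apply σ_{E = 24}; surviving tuples: {(34, t, 18, 11, 24), (34, t, 28, 30, 24), (34, t, 34, 8, 24)}
Apply σ_{C = t}; surviving tuples: {(34, t, 18, 11, 24), (34, t, 28, 30, 24), (34, t, 34, 8, 24)}
Projecting to D, B: {(34, 18), (34, 28), (34, 34)}

{(34, 18), (34, 28), (34, 34)}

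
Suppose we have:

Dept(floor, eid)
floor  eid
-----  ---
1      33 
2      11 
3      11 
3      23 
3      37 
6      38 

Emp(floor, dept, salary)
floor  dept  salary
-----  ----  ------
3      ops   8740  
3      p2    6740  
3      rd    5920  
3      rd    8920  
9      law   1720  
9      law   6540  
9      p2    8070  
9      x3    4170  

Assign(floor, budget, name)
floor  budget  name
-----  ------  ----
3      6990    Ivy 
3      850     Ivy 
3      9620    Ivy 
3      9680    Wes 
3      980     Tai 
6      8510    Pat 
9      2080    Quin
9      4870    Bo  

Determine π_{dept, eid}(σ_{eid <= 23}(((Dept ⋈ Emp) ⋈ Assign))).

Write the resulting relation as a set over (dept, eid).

{(ops, 11), (ops, 23), (p2, 11), (p2, 23), (rd, 11), (rd, 23)}

Natural join on floor: {(3, 11, ops, 8740), (3, 11, p2, 6740), (3, 11, rd, 5920), (3, 11, rd, 8920), (3, 23, ops, 8740), (3, 23, p2, 6740), (3, 23, rd, 5920), (3, 23, rd, 8920), (3, 37, ops, 8740), (3, 37, p2, 6740), (3, 37, rd, 5920), (3, 37, rd, 8920)}
Natural join on floor: {(3, 11, ops, 8740, 6990, Ivy), (3, 11, ops, 8740, 850, Ivy), (3, 11, ops, 8740, 9620, Ivy), (3, 11, ops, 8740, 9680, Wes), (3, 11, ops, 8740, 980, Tai), (3, 11, p2, 6740, 6990, Ivy), (3, 11, p2, 6740, 850, Ivy), (3, 11, p2, 6740, 9620, Ivy), (3, 11, p2, 6740, 9680, Wes), (3, 11, p2, 6740, 980, Tai), (3, 11, rd, 5920, 6990, Ivy), (3, 11, rd, 5920, 850, Ivy), (3, 11, rd, 5920, 9620, Ivy), (3, 11, rd, 5920, 9680, Wes), (3, 11, rd, 5920, 980, Tai), (3, 11, rd, 8920, 6990, Ivy), (3, 11, rd, 8920, 850, Ivy), (3, 11, rd, 8920, 9620, Ivy), (3, 11, rd, 8920, 9680, Wes), (3, 11, rd, 8920, 980, Tai), (3, 23, ops, 8740, 6990, Ivy), (3, 23, ops, 8740, 850, Ivy), (3, 23, ops, 8740, 9620, Ivy), (3, 23, ops, 8740, 9680, Wes), (3, 23, ops, 8740, 980, Tai), (3, 23, p2, 6740, 6990, Ivy), (3, 23, p2, 6740, 850, Ivy), (3, 23, p2, 6740, 9620, Ivy), (3, 23, p2, 6740, 9680, Wes), (3, 23, p2, 6740, 980, Tai), (3, 23, rd, 5920, 6990, Ivy), (3, 23, rd, 5920, 850, Ivy), (3, 23, rd, 5920, 9620, Ivy), (3, 23, rd, 5920, 9680, Wes), (3, 23, rd, 5920, 980, Tai), (3, 23, rd, 8920, 6990, Ivy), (3, 23, rd, 8920, 850, Ivy), (3, 23, rd, 8920, 9620, Ivy), (3, 23, rd, 8920, 9680, Wes), (3, 23, rd, 8920, 980, Tai), (3, 37, ops, 8740, 6990, Ivy), (3, 37, ops, 8740, 850, Ivy), (3, 37, ops, 8740, 9620, Ivy), (3, 37, ops, 8740, 9680, Wes), (3, 37, ops, 8740, 980, Tai), (3, 37, p2, 6740, 6990, Ivy), (3, 37, p2, 6740, 850, Ivy), (3, 37, p2, 6740, 9620, Ivy), (3, 37, p2, 6740, 9680, Wes), (3, 37, p2, 6740, 980, Tai), (3, 37, rd, 5920, 6990, Ivy), (3, 37, rd, 5920, 850, Ivy), (3, 37, rd, 5920, 9620, Ivy), (3, 37, rd, 5920, 9680, Wes), (3, 37, rd, 5920, 980, Tai), (3, 37, rd, 8920, 6990, Ivy), (3, 37, rd, 8920, 850, Ivy), (3, 37, rd, 8920, 9620, Ivy), (3, 37, rd, 8920, 9680, Wes), (3, 37, rd, 8920, 980, Tai)}
Selection eid <= 23: {(3, 11, ops, 8740, 6990, Ivy), (3, 11, ops, 8740, 850, Ivy), (3, 11, ops, 8740, 9620, Ivy), (3, 11, ops, 8740, 9680, Wes), (3, 11, ops, 8740, 980, Tai), (3, 11, p2, 6740, 6990, Ivy), (3, 11, p2, 6740, 850, Ivy), (3, 11, p2, 6740, 9620, Ivy), (3, 11, p2, 6740, 9680, Wes), (3, 11, p2, 6740, 980, Tai), (3, 11, rd, 5920, 6990, Ivy), (3, 11, rd, 5920, 850, Ivy), (3, 11, rd, 5920, 9620, Ivy), (3, 11, rd, 5920, 9680, Wes), (3, 11, rd, 5920, 980, Tai), (3, 11, rd, 8920, 6990, Ivy), (3, 11, rd, 8920, 850, Ivy), (3, 11, rd, 8920, 9620, Ivy), (3, 11, rd, 8920, 9680, Wes), (3, 11, rd, 8920, 980, Tai), (3, 23, ops, 8740, 6990, Ivy), (3, 23, ops, 8740, 850, Ivy), (3, 23, ops, 8740, 9620, Ivy), (3, 23, ops, 8740, 9680, Wes), (3, 23, ops, 8740, 980, Tai), (3, 23, p2, 6740, 6990, Ivy), (3, 23, p2, 6740, 850, Ivy), (3, 23, p2, 6740, 9620, Ivy), (3, 23, p2, 6740, 9680, Wes), (3, 23, p2, 6740, 980, Tai), (3, 23, rd, 5920, 6990, Ivy), (3, 23, rd, 5920, 850, Ivy), (3, 23, rd, 5920, 9620, Ivy), (3, 23, rd, 5920, 9680, Wes), (3, 23, rd, 5920, 980, Tai), (3, 23, rd, 8920, 6990, Ivy), (3, 23, rd, 8920, 850, Ivy), (3, 23, rd, 8920, 9620, Ivy), (3, 23, rd, 8920, 9680, Wes), (3, 23, rd, 8920, 980, Tai)}
Keep only column(s) dept, eid (34 duplicate(s) eliminated): {(ops, 11), (ops, 23), (p2, 11), (p2, 23), (rd, 11), (rd, 23)}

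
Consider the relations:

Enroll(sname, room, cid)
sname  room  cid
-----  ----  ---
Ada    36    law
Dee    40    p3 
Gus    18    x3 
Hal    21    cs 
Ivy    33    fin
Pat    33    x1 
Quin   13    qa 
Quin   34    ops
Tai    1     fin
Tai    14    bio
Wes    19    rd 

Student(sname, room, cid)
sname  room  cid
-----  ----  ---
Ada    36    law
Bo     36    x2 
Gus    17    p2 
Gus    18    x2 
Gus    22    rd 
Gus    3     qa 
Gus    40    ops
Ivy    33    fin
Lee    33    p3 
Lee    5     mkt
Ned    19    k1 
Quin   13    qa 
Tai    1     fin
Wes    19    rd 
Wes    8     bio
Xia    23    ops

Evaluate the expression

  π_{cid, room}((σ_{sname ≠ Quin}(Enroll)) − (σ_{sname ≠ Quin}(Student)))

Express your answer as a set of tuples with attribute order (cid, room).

{(bio, 14), (cs, 21), (p3, 40), (x1, 33), (x3, 18)}

σ[sname ≠ Quin]: keep tuples satisfying sname ≠ Quin → {(Ada, 36, law), (Dee, 40, p3), (Gus, 18, x3), (Hal, 21, cs), (Ivy, 33, fin), (Pat, 33, x1), (Tai, 1, fin), (Tai, 14, bio), (Wes, 19, rd)}
σ[sname ≠ Quin]: keep tuples satisfying sname ≠ Quin → {(Ada, 36, law), (Bo, 36, x2), (Gus, 17, p2), (Gus, 18, x2), (Gus, 22, rd), (Gus, 3, qa), (Gus, 40, ops), (Ivy, 33, fin), (Lee, 33, p3), (Lee, 5, mkt), (Ned, 19, k1), (Tai, 1, fin), (Wes, 19, rd), (Wes, 8, bio), (Xia, 23, ops)}
Set difference of the two operands is {(Dee, 40, p3), (Gus, 18, x3), (Hal, 21, cs), (Pat, 33, x1), (Tai, 14, bio)}.
Keep only column(s) cid, room: {(bio, 14), (cs, 21), (p3, 40), (x1, 33), (x3, 18)}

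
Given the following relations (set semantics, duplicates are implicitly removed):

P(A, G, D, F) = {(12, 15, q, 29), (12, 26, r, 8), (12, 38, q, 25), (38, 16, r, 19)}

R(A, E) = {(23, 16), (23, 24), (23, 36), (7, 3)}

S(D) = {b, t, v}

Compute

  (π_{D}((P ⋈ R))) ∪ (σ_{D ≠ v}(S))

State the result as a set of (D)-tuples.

{b, t}

P ⋈ R (natural join on A): {}
Projecting to D: {}
Selection D ≠ v: {b, t}
Set union of the two operands is {b, t}.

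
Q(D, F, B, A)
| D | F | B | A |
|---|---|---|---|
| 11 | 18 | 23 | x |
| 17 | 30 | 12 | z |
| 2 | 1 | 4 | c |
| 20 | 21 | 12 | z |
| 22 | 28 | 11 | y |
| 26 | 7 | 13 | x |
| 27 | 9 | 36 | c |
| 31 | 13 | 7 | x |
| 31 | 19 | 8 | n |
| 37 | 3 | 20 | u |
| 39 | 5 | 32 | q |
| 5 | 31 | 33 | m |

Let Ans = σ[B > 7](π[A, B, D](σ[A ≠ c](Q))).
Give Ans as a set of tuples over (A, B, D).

Selection A ≠ c: {(11, 18, 23, x), (17, 30, 12, z), (20, 21, 12, z), (22, 28, 11, y), (26, 7, 13, x), (31, 13, 7, x), (31, 19, 8, n), (37, 3, 20, u), (39, 5, 32, q), (5, 31, 33, m)}
π[A, B, D]: project onto (A, B, D) → {(m, 33, 5), (n, 8, 31), (q, 32, 39), (u, 20, 37), (x, 13, 26), (x, 23, 11), (x, 7, 31), (y, 11, 22), (z, 12, 17), (z, 12, 20)}
Selection B > 7: {(m, 33, 5), (n, 8, 31), (q, 32, 39), (u, 20, 37), (x, 13, 26), (x, 23, 11), (y, 11, 22), (z, 12, 17), (z, 12, 20)}

{(m, 33, 5), (n, 8, 31), (q, 32, 39), (u, 20, 37), (x, 13, 26), (x, 23, 11), (y, 11, 22), (z, 12, 17), (z, 12, 20)}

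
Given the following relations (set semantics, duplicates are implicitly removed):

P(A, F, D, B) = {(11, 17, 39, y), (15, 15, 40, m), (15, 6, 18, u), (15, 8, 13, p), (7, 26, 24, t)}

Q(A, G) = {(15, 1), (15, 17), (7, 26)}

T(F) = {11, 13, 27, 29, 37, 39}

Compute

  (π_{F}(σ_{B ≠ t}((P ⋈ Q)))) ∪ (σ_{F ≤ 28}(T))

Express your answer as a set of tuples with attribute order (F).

{11, 13, 15, 27, 6, 8}

Natural join on A: {(15, 15, 40, m, 1), (15, 15, 40, m, 17), (15, 6, 18, u, 1), (15, 6, 18, u, 17), (15, 8, 13, p, 1), (15, 8, 13, p, 17), (7, 26, 24, t, 26)}
σ[B ≠ t]: keep tuples satisfying B ≠ t → {(15, 15, 40, m, 1), (15, 15, 40, m, 17), (15, 6, 18, u, 1), (15, 6, 18, u, 17), (15, 8, 13, p, 1), (15, 8, 13, p, 17)}
Keep only column(s) F (3 duplicate(s) eliminated): {15, 6, 8}
σ[F ≤ 28]: keep tuples satisfying F ≤ 28 → {11, 13, 27}
Union: {15, 6, 8} with {11, 13, 27} → {11, 13, 15, 27, 6, 8}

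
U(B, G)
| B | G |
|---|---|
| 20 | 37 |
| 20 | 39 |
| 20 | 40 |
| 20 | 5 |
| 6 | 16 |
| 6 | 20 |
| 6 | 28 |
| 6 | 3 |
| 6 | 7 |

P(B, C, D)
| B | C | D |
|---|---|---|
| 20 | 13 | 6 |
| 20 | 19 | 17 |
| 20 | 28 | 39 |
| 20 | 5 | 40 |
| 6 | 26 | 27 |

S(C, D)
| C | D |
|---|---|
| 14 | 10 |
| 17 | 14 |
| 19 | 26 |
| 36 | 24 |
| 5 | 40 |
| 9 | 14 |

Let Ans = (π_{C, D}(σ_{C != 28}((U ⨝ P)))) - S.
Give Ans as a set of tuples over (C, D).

U ⋈ P (natural join on B): {(20, 37, 13, 6), (20, 37, 19, 17), (20, 37, 28, 39), (20, 37, 5, 40), (20, 39, 13, 6), (20, 39, 19, 17), (20, 39, 28, 39), (20, 39, 5, 40), (20, 40, 13, 6), (20, 40, 19, 17), (20, 40, 28, 39), (20, 40, 5, 40), (20, 5, 13, 6), (20, 5, 19, 17), (20, 5, 28, 39), (20, 5, 5, 40), (6, 16, 26, 27), (6, 20, 26, 27), (6, 28, 26, 27), (6, 3, 26, 27), (6, 7, 26, 27)}
Filtering on C != 28 leaves {(20, 37, 13, 6), (20, 37, 19, 17), (20, 37, 5, 40), (20, 39, 13, 6), (20, 39, 19, 17), (20, 39, 5, 40), (20, 40, 13, 6), (20, 40, 19, 17), (20, 40, 5, 40), (20, 5, 13, 6), (20, 5, 19, 17), (20, 5, 5, 40), (6, 16, 26, 27), (6, 20, 26, 27), (6, 28, 26, 27), (6, 3, 26, 27), (6, 7, 26, 27)}.
Projecting to C, D (13 duplicate(s) eliminated): {(13, 6), (19, 17), (26, 27), (5, 40)}
Set difference of the two operands is {(13, 6), (19, 17), (26, 27)}.

{(13, 6), (19, 17), (26, 27)}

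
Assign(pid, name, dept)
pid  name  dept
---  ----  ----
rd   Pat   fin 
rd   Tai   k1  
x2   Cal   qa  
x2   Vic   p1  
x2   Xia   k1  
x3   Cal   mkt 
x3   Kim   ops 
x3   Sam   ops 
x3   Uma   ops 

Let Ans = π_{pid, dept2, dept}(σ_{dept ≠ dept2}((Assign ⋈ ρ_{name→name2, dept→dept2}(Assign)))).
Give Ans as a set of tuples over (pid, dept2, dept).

ρ[name→name2, dept→dept2]: schema becomes (pid, name2, dept2); tuples unchanged.
Assign ⋈ ρ_{name→name2, dept→dept2}(Assign) (natural join on pid): {(rd, Pat, fin, Pat, fin), (rd, Pat, fin, Tai, k1), (rd, Tai, k1, Pat, fin), (rd, Tai, k1, Tai, k1), (x2, Cal, qa, Cal, qa), (x2, Cal, qa, Vic, p1), (x2, Cal, qa, Xia, k1), (x2, Vic, p1, Cal, qa), (x2, Vic, p1, Vic, p1), (x2, Vic, p1, Xia, k1), (x2, Xia, k1, Cal, qa), (x2, Xia, k1, Vic, p1), (x2, Xia, k1, Xia, k1), (x3, Cal, mkt, Cal, mkt), (x3, Cal, mkt, Kim, ops), (x3, Cal, mkt, Sam, ops), (x3, Cal, mkt, Uma, ops), (x3, Kim, ops, Cal, mkt), (x3, Kim, ops, Kim, ops), (x3, Kim, ops, Sam, ops), (x3, Kim, ops, Uma, ops), (x3, Sam, ops, Cal, mkt), (x3, Sam, ops, Kim, ops), (x3, Sam, ops, Sam, ops), (x3, Sam, ops, Uma, ops), (x3, Uma, ops, Cal, mkt), (x3, Uma, ops, Kim, ops), (x3, Uma, ops, Sam, ops), (x3, Uma, ops, Uma, ops)}
Apply σ_{dept ≠ dept2}; surviving tuples: {(rd, Pat, fin, Tai, k1), (rd, Tai, k1, Pat, fin), (x2, Cal, qa, Vic, p1), (x2, Cal, qa, Xia, k1), (x2, Vic, p1, Cal, qa), (x2, Vic, p1, Xia, k1), (x2, Xia, k1, Cal, qa), (x2, Xia, k1, Vic, p1), (x3, Cal, mkt, Kim, ops), (x3, Cal, mkt, Sam, ops), (x3, Cal, mkt, Uma, ops), (x3, Kim, ops, Cal, mkt), (x3, Sam, ops, Cal, mkt), (x3, Uma, ops, Cal, mkt)}
π[pid, dept2, dept]: project onto (pid, dept2, dept) (4 duplicate(s) eliminated) → {(rd, fin, k1), (rd, k1, fin), (x2, k1, p1), (x2, k1, qa), (x2, p1, k1), (x2, p1, qa), (x2, qa, k1), (x2, qa, p1), (x3, mkt, ops), (x3, ops, mkt)}

{(rd, fin, k1), (rd, k1, fin), (x2, k1, p1), (x2, k1, qa), (x2, p1, k1), (x2, p1, qa), (x2, qa, k1), (x2, qa, p1), (x3, mkt, ops), (x3, ops, mkt)}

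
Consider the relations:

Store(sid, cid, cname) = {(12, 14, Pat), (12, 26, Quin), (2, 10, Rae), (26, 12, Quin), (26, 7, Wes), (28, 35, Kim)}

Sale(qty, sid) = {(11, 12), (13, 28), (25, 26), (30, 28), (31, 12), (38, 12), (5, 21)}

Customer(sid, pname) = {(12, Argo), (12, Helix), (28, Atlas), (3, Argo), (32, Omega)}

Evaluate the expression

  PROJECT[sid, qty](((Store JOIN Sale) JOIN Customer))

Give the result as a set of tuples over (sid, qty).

Natural join on sid: {(12, 14, Pat, 11), (12, 14, Pat, 31), (12, 14, Pat, 38), (12, 26, Quin, 11), (12, 26, Quin, 31), (12, 26, Quin, 38), (26, 12, Quin, 25), (26, 7, Wes, 25), (28, 35, Kim, 13), (28, 35, Kim, 30)}
Natural join on sid: {(12, 14, Pat, 11, Argo), (12, 14, Pat, 11, Helix), (12, 14, Pat, 31, Argo), (12, 14, Pat, 31, Helix), (12, 14, Pat, 38, Argo), (12, 14, Pat, 38, Helix), (12, 26, Quin, 11, Argo), (12, 26, Quin, 11, Helix), (12, 26, Quin, 31, Argo), (12, 26, Quin, 31, Helix), (12, 26, Quin, 38, Argo), (12, 26, Quin, 38, Helix), (28, 35, Kim, 13, Atlas), (28, 35, Kim, 30, Atlas)}
π[sid, qty]: project onto (sid, qty) (9 duplicate(s) eliminated) → {(12, 11), (12, 31), (12, 38), (28, 13), (28, 30)}

{(12, 11), (12, 31), (12, 38), (28, 13), (28, 30)}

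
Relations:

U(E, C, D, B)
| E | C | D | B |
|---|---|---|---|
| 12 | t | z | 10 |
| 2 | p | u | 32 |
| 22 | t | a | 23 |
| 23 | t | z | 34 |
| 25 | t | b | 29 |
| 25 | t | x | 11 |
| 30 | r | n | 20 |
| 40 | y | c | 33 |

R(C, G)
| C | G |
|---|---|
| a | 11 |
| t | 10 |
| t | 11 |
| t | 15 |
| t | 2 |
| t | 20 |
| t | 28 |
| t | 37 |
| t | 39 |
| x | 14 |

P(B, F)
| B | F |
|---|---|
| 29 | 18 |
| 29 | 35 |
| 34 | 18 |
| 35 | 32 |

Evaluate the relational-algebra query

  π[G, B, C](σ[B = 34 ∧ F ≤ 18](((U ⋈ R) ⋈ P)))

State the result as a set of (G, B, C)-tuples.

{(10, 34, t), (11, 34, t), (15, 34, t), (2, 34, t), (20, 34, t), (28, 34, t), (37, 34, t), (39, 34, t)}

Joining U and R on C yields {(12, t, z, 10, 10), (12, t, z, 10, 11), (12, t, z, 10, 15), (12, t, z, 10, 2), (12, t, z, 10, 20), (12, t, z, 10, 28), (12, t, z, 10, 37), (12, t, z, 10, 39), (22, t, a, 23, 10), (22, t, a, 23, 11), (22, t, a, 23, 15), (22, t, a, 23, 2), (22, t, a, 23, 20), (22, t, a, 23, 28), (22, t, a, 23, 37), (22, t, a, 23, 39), (23, t, z, 34, 10), (23, t, z, 34, 11), (23, t, z, 34, 15), (23, t, z, 34, 2), (23, t, z, 34, 20), (23, t, z, 34, 28), (23, t, z, 34, 37), (23, t, z, 34, 39), (25, t, b, 29, 10), (25, t, b, 29, 11), (25, t, b, 29, 15), (25, t, b, 29, 2), (25, t, b, 29, 20), (25, t, b, 29, 28), (25, t, b, 29, 37), (25, t, b, 29, 39), (25, t, x, 11, 10), (25, t, x, 11, 11), (25, t, x, 11, 15), (25, t, x, 11, 2), (25, t, x, 11, 20), (25, t, x, 11, 28), (25, t, x, 11, 37), (25, t, x, 11, 39)}.
Joining (U ⋈ R) and P on B yields {(23, t, z, 34, 10, 18), (23, t, z, 34, 11, 18), (23, t, z, 34, 15, 18), (23, t, z, 34, 2, 18), (23, t, z, 34, 20, 18), (23, t, z, 34, 28, 18), (23, t, z, 34, 37, 18), (23, t, z, 34, 39, 18), (25, t, b, 29, 10, 18), (25, t, b, 29, 10, 35), (25, t, b, 29, 11, 18), (25, t, b, 29, 11, 35), (25, t, b, 29, 15, 18), (25, t, b, 29, 15, 35), (25, t, b, 29, 2, 18), (25, t, b, 29, 2, 35), (25, t, b, 29, 20, 18), (25, t, b, 29, 20, 35), (25, t, b, 29, 28, 18), (25, t, b, 29, 28, 35), (25, t, b, 29, 37, 18), (25, t, b, 29, 37, 35), (25, t, b, 29, 39, 18), (25, t, b, 29, 39, 35)}.
σ[B = 34 ∧ F ≤ 18]: keep tuples satisfying B = 34 ∧ F ≤ 18 → {(23, t, z, 34, 10, 18), (23, t, z, 34, 11, 18), (23, t, z, 34, 15, 18), (23, t, z, 34, 2, 18), (23, t, z, 34, 20, 18), (23, t, z, 34, 28, 18), (23, t, z, 34, 37, 18), (23, t, z, 34, 39, 18)}
π[G, B, C]: project onto (G, B, C) → {(10, 34, t), (11, 34, t), (15, 34, t), (2, 34, t), (20, 34, t), (28, 34, t), (37, 34, t), (39, 34, t)}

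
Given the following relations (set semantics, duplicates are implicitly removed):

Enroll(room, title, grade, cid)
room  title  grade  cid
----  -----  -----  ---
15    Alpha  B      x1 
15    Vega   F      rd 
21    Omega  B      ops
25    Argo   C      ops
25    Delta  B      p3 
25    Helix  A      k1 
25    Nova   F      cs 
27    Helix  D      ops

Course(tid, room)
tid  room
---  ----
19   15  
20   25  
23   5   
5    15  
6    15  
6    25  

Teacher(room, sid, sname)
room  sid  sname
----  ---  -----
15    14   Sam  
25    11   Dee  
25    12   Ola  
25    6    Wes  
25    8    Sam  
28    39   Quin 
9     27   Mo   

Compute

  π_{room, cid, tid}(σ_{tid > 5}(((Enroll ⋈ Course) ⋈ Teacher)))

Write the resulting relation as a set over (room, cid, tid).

{(15, rd, 19), (15, rd, 6), (15, x1, 19), (15, x1, 6), (25, cs, 20), (25, cs, 6), (25, k1, 20), (25, k1, 6), (25, ops, 20), (25, ops, 6), (25, p3, 20), (25, p3, 6)}

Joining Enroll and Course on room yields {(15, Alpha, B, x1, 19), (15, Alpha, B, x1, 5), (15, Alpha, B, x1, 6), (15, Vega, F, rd, 19), (15, Vega, F, rd, 5), (15, Vega, F, rd, 6), (25, Argo, C, ops, 20), (25, Argo, C, ops, 6), (25, Delta, B, p3, 20), (25, Delta, B, p3, 6), (25, Helix, A, k1, 20), (25, Helix, A, k1, 6), (25, Nova, F, cs, 20), (25, Nova, F, cs, 6)}.
Joining (Enroll ⋈ Course) and Teacher on room yields {(15, Alpha, B, x1, 19, 14, Sam), (15, Alpha, B, x1, 5, 14, Sam), (15, Alpha, B, x1, 6, 14, Sam), (15, Vega, F, rd, 19, 14, Sam), (15, Vega, F, rd, 5, 14, Sam), (15, Vega, F, rd, 6, 14, Sam), (25, Argo, C, ops, 20, 11, Dee), (25, Argo, C, ops, 20, 12, Ola), (25, Argo, C, ops, 20, 6, Wes), (25, Argo, C, ops, 20, 8, Sam), (25, Argo, C, ops, 6, 11, Dee), (25, Argo, C, ops, 6, 12, Ola), (25, Argo, C, ops, 6, 6, Wes), (25, Argo, C, ops, 6, 8, Sam), (25, Delta, B, p3, 20, 11, Dee), (25, Delta, B, p3, 20, 12, Ola), (25, Delta, B, p3, 20, 6, Wes), (25, Delta, B, p3, 20, 8, Sam), (25, Delta, B, p3, 6, 11, Dee), (25, Delta, B, p3, 6, 12, Ola), (25, Delta, B, p3, 6, 6, Wes), (25, Delta, B, p3, 6, 8, Sam), (25, Helix, A, k1, 20, 11, Dee), (25, Helix, A, k1, 20, 12, Ola), (25, Helix, A, k1, 20, 6, Wes), (25, Helix, A, k1, 20, 8, Sam), (25, Helix, A, k1, 6, 11, Dee), (25, Helix, A, k1, 6, 12, Ola), (25, Helix, A, k1, 6, 6, Wes), (25, Helix, A, k1, 6, 8, Sam), (25, Nova, F, cs, 20, 11, Dee), (25, Nova, F, cs, 20, 12, Ola), (25, Nova, F, cs, 20, 6, Wes), (25, Nova, F, cs, 20, 8, Sam), (25, Nova, F, cs, 6, 11, Dee), (25, Nova, F, cs, 6, 12, Ola), (25, Nova, F, cs, 6, 6, Wes), (25, Nova, F, cs, 6, 8, Sam)}.
σ[tid > 5]: keep tuples satisfying tid > 5 → {(15, Alpha, B, x1, 19, 14, Sam), (15, Alpha, B, x1, 6, 14, Sam), (15, Vega, F, rd, 19, 14, Sam), (15, Vega, F, rd, 6, 14, Sam), (25, Argo, C, ops, 20, 11, Dee), (25, Argo, C, ops, 20, 12, Ola), (25, Argo, C, ops, 20, 6, Wes), (25, Argo, C, ops, 20, 8, Sam), (25, Argo, C, ops, 6, 11, Dee), (25, Argo, C, ops, 6, 12, Ola), (25, Argo, C, ops, 6, 6, Wes), (25, Argo, C, ops, 6, 8, Sam), (25, Delta, B, p3, 20, 11, Dee), (25, Delta, B, p3, 20, 12, Ola), (25, Delta, B, p3, 20, 6, Wes), (25, Delta, B, p3, 20, 8, Sam), (25, Delta, B, p3, 6, 11, Dee), (25, Delta, B, p3, 6, 12, Ola), (25, Delta, B, p3, 6, 6, Wes), (25, Delta, B, p3, 6, 8, Sam), (25, Helix, A, k1, 20, 11, Dee), (25, Helix, A, k1, 20, 12, Ola), (25, Helix, A, k1, 20, 6, Wes), (25, Helix, A, k1, 20, 8, Sam), (25, Helix, A, k1, 6, 11, Dee), (25, Helix, A, k1, 6, 12, Ola), (25, Helix, A, k1, 6, 6, Wes), (25, Helix, A, k1, 6, 8, Sam), (25, Nova, F, cs, 20, 11, Dee), (25, Nova, F, cs, 20, 12, Ola), (25, Nova, F, cs, 20, 6, Wes), (25, Nova, F, cs, 20, 8, Sam), (25, Nova, F, cs, 6, 11, Dee), (25, Nova, F, cs, 6, 12, Ola), (25, Nova, F, cs, 6, 6, Wes), (25, Nova, F, cs, 6, 8, Sam)}
Keep only column(s) room, cid, tid (24 duplicate(s) eliminated): {(15, rd, 19), (15, rd, 6), (15, x1, 19), (15, x1, 6), (25, cs, 20), (25, cs, 6), (25, k1, 20), (25, k1, 6), (25, ops, 20), (25, ops, 6), (25, p3, 20), (25, p3, 6)}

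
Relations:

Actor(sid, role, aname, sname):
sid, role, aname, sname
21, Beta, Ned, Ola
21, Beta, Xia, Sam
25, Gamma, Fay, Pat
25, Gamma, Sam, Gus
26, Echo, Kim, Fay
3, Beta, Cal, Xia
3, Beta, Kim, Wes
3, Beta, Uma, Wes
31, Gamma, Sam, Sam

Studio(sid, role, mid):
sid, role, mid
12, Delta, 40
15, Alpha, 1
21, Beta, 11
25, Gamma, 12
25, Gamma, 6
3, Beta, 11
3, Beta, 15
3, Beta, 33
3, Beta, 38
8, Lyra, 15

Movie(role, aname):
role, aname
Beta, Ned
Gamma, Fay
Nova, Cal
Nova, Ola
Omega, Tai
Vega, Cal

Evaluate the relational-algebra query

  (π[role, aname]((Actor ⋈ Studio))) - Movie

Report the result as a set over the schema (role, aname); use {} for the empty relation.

Actor ⋈ Studio (natural join on sid, role): {(21, Beta, Ned, Ola, 11), (21, Beta, Xia, Sam, 11), (25, Gamma, Fay, Pat, 12), (25, Gamma, Fay, Pat, 6), (25, Gamma, Sam, Gus, 12), (25, Gamma, Sam, Gus, 6), (3, Beta, Cal, Xia, 11), (3, Beta, Cal, Xia, 15), (3, Beta, Cal, Xia, 33), (3, Beta, Cal, Xia, 38), (3, Beta, Kim, Wes, 11), (3, Beta, Kim, Wes, 15), (3, Beta, Kim, Wes, 33), (3, Beta, Kim, Wes, 38), (3, Beta, Uma, Wes, 11), (3, Beta, Uma, Wes, 15), (3, Beta, Uma, Wes, 33), (3, Beta, Uma, Wes, 38)}
Keep only column(s) role, aname (11 duplicate(s) eliminated): {(Beta, Cal), (Beta, Kim), (Beta, Ned), (Beta, Uma), (Beta, Xia), (Gamma, Fay), (Gamma, Sam)}
Set difference of the two operands is {(Beta, Cal), (Beta, Kim), (Beta, Uma), (Beta, Xia), (Gamma, Sam)}.

{(Beta, Cal), (Beta, Kim), (Beta, Uma), (Beta, Xia), (Gamma, Sam)}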